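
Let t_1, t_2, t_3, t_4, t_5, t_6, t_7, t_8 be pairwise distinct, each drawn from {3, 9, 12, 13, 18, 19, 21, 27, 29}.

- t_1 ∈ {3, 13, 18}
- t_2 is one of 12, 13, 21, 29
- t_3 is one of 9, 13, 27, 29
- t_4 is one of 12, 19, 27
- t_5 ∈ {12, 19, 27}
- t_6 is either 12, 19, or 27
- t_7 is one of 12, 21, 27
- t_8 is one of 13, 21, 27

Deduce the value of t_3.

t_4, t_5, t_6 share exactly the 3 values {12, 19, 27}; by pigeonhole those values go to them, so strike 12, 19, 27 from t_2, t_3, t_7, t_8.
t_7 must be 21 (only option left). Eliminate 21 elsewhere: t_2, t_8.
That leaves t_8 = 13. So t_1, t_2, t_3 can't be 13.
t_2 has just one choice, so t_2 = 29. Remove 29 from t_3.
So t_3 = 9.

9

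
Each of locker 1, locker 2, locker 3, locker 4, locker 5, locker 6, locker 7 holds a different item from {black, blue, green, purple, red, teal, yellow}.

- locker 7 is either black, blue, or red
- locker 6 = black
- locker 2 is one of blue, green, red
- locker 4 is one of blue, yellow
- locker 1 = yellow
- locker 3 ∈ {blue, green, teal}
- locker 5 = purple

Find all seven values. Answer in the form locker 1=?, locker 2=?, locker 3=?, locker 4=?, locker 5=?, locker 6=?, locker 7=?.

locker 1=yellow, locker 2=green, locker 3=teal, locker 4=blue, locker 5=purple, locker 6=black, locker 7=red

locker 1 must be yellow (only option left). So locker 4 can't be yellow.
locker 4 must be blue (only option left). So locker 2, locker 3, locker 7 can't be blue.
locker 5's domain is down to {purple}, so locker 5 = purple.
locker 6 must be black (only option left). Eliminate black elsewhere: locker 7.
That leaves locker 7 = red. Remove red from locker 2.
locker 2 has just one choice, so locker 2 = green. Eliminate green elsewhere: locker 3.
locker 3's domain is down to {teal}, so locker 3 = teal.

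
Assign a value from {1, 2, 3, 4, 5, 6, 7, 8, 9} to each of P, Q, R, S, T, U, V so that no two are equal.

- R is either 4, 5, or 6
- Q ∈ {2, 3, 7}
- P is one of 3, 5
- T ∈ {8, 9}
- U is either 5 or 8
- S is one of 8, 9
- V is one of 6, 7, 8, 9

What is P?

3

The 2 variables S and T are confined to {8, 9}, which locks those values in; drop them from U, V.
U must be 5 (only option left). Eliminate 5 elsewhere: P, R.
So P = 3.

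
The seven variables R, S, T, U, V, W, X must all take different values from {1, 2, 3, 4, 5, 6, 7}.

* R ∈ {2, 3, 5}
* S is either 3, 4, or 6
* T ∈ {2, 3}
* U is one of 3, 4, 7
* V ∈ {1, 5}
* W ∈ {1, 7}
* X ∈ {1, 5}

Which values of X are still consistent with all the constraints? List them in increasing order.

Among the 7 variables, 6 fits only S (and all 7 values in {1, 2, 3, 4, 5, 6, 7} must be used), so S = 6.
The 6 still-open variables draw from only 6 values {1, 2, 3, 4, 5, 7}, so each is used; only U can be 4, hence U = 4.
The 5 still-open variables draw from only 5 values {1, 2, 3, 5, 7}, so each is used; only W can be 7, hence W = 7.
V and X between them cover only {1, 5} — a naked pair. Remove those values from R.
No further eliminations apply; X can still be any of 1, 5.

1, 5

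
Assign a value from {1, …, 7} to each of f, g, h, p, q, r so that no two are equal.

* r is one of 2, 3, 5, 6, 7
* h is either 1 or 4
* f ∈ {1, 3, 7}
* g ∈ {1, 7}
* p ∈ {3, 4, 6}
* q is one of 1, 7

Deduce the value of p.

6

g and q share exactly the 2 values {1, 7}; by pigeonhole those values go to them, so strike 1, 7 from f, h, r.
f has just one choice, so f = 3. Remove 3 from p, r.
h has just one choice, so h = 4. Remove 4 from p.
So p = 6.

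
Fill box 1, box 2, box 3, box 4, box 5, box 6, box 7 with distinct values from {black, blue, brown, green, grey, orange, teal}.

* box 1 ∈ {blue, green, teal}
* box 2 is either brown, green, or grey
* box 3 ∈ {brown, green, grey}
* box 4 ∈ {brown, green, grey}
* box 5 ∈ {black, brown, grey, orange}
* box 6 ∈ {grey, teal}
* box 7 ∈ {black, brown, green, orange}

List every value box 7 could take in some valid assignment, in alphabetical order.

black, orange

The 7 variables draw from only 7 values {black, blue, brown, green, grey, orange, teal}, so each is used; only box 1 can be blue, hence box 1 = blue.
The 6 still-open variables together cover exactly {black, brown, green, grey, orange, teal} — 6 values for 6 variables — and teal appears only in box 6's list, so box 6 = teal.
box 2, box 3, box 4 between them cover only {brown, green, grey} — a naked triple. Remove those values from box 5, box 7.
No further eliminations apply; box 7 can still be any of black, orange.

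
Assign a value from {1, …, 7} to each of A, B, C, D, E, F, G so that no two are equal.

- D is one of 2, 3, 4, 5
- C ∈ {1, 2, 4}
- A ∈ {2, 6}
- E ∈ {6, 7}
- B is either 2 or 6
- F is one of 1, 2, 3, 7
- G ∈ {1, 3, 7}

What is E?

7

The 7 variables draw from only 7 values {1, 2, 3, 4, 5, 6, 7}, so each is used; only D can be 5, hence D = 5.
The 6 still-open variables together cover exactly {1, 2, 3, 4, 6, 7} — 6 values for 6 variables — and 4 appears only in C's list, so C = 4.
The 2 variables A and B are confined to {2, 6}, which locks those values in; drop them from E, F.
So E = 7.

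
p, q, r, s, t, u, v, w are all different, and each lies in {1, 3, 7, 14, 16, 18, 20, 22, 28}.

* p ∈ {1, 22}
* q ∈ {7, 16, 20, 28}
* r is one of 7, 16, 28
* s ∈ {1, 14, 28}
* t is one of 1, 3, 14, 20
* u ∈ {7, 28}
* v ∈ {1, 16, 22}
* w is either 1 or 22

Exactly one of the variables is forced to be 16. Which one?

v

The 8 variables draw from only 8 values {1, 3, 7, 14, 16, 20, 22, 28}, so each is used; only t can be 3, hence t = 3.
The 7 still-open variables together cover exactly {1, 7, 14, 16, 20, 22, 28} — 7 values for 7 variables — and 14 appears only in s's list, so s = 14.
The 6 still-open variables draw from only 6 values {1, 7, 16, 20, 22, 28}, so each is used; only q can be 20, hence q = 20.
p and w between them cover only {1, 22} — a naked pair. Remove those values from v.
So 16 goes to v.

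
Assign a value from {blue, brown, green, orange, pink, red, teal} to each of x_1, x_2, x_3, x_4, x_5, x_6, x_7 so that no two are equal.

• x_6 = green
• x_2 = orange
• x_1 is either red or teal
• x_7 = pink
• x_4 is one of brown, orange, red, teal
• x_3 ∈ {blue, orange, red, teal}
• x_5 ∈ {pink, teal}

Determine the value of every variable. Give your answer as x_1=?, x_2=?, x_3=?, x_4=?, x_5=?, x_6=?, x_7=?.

x_1=red, x_2=orange, x_3=blue, x_4=brown, x_5=teal, x_6=green, x_7=pink

x_2 has just one choice, so x_2 = orange. So x_3, x_4 can't be orange.
x_6 has just one choice, so x_6 = green.
x_7's domain is down to {pink}, so x_7 = pink. So x_5 can't be pink.
x_5 has just one choice, so x_5 = teal. Strike teal from x_1, x_3, x_4.
x_1 must be red (only option left). Strike red from x_3, x_4.
That leaves x_3 = blue.
x_4's domain is down to {brown}, so x_4 = brown.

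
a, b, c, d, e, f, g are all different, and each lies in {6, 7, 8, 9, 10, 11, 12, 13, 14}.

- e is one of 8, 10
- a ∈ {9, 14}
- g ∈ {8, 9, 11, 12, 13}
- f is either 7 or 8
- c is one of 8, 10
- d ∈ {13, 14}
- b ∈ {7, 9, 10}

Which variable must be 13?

The 2 variables c and e are confined to {8, 10}, which locks those values in; drop them from b, f, g.
That leaves f = 7. So b can't be 7.
b must be 9 (only option left). Strike 9 from a, g.
That leaves a = 14. Eliminate 14 elsewhere: d.
So 13 goes to d.

d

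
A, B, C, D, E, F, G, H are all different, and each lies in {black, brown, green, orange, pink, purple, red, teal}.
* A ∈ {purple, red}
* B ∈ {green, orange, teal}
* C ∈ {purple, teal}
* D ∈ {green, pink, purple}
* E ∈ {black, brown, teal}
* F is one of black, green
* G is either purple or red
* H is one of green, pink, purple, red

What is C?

Among the 8 variables, brown fits only E (and all 8 values in {black, brown, green, orange, pink, purple, red, teal} must be used), so E = brown.
The 7 still-open variables together cover exactly {black, green, orange, pink, purple, red, teal} — 7 values for 7 variables — and black appears only in F's list, so F = black.
The 6 still-open variables together cover exactly {green, orange, pink, purple, red, teal} — 6 values for 6 variables — and orange appears only in B's list, so B = orange.
The 5 still-open variables together cover exactly {green, pink, purple, red, teal} — 5 values for 5 variables — and teal appears only in C's list, so C = teal.

teal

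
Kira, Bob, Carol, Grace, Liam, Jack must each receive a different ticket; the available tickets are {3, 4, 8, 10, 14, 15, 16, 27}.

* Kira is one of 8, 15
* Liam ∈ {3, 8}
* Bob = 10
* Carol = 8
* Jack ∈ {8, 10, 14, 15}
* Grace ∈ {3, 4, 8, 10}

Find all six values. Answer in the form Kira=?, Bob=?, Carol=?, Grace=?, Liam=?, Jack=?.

Bob's domain is down to {10}, so Bob = 10. So Grace, Jack can't be 10.
Carol's domain is down to {8}, so Carol = 8. Eliminate 8 elsewhere: Kira, Grace, Liam, Jack.
That leaves Liam = 3. Strike 3 from Grace.
Kira has just one choice, so Kira = 15. So Jack can't be 15.
Grace must be 4 (only option left).
Jack must be 14 (only option left).

Kira=15, Bob=10, Carol=8, Grace=4, Liam=3, Jack=14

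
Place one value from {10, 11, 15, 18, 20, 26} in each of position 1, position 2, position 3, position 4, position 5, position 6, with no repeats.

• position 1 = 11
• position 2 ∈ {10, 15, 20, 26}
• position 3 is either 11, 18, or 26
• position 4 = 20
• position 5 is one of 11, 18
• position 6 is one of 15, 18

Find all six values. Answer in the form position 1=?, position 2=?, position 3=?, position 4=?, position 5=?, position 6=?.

position 1 must be 11 (only option left). Eliminate 11 elsewhere: position 3, position 5.
position 4's domain is down to {20}, so position 4 = 20. Eliminate 20 elsewhere: position 2.
position 5 has just one choice, so position 5 = 18. Eliminate 18 elsewhere: position 3, position 6.
position 6 must be 15 (only option left). So position 2 can't be 15.
position 3 must be 26 (only option left). Remove 26 from position 2.
position 2 must be 10 (only option left).

position 1=11, position 2=10, position 3=26, position 4=20, position 5=18, position 6=15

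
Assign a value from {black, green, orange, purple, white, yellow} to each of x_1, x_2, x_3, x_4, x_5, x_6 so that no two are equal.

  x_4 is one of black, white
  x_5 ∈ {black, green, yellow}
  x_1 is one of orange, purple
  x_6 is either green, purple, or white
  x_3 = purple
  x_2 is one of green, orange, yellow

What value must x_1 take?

orange

x_3 has just one choice, so x_3 = purple. Remove purple from x_1, x_6.
So x_1 = orange.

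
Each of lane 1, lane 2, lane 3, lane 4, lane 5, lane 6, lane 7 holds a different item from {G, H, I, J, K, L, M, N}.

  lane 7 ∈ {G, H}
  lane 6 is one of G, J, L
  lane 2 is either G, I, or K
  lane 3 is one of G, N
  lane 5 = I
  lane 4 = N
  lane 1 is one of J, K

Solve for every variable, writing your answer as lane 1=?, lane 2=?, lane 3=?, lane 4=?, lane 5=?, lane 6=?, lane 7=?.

lane 4 must be N (only option left). Strike N from lane 3.
lane 5 has just one choice, so lane 5 = I. Remove I from lane 2.
lane 3's domain is down to {G}, so lane 3 = G. So lane 2, lane 6, lane 7 can't be G.
lane 7's domain is down to {H}, so lane 7 = H.
lane 2's domain is down to {K}, so lane 2 = K. So lane 1 can't be K.
lane 1's domain is down to {J}, so lane 1 = J. So lane 6 can't be J.
lane 6 has just one choice, so lane 6 = L.

lane 1=J, lane 2=K, lane 3=G, lane 4=N, lane 5=I, lane 6=L, lane 7=H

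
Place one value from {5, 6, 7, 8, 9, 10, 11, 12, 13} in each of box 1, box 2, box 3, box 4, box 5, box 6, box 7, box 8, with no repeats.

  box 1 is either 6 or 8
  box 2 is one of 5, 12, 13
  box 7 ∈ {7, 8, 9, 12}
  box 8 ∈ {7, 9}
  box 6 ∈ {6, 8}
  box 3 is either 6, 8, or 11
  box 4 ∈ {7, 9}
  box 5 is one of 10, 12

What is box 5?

10

box 1 and box 6 share exactly the 2 values {6, 8}; by pigeonhole those values go to them, so strike 6, 8 from box 3, box 7.
box 3's domain is down to {11}, so box 3 = 11.
box 4 and box 8 share exactly the 2 values {7, 9}; by pigeonhole those values go to them, so strike 7, 9 from box 7.
box 7's domain is down to {12}, so box 7 = 12. So box 2, box 5 can't be 12.
So box 5 = 10.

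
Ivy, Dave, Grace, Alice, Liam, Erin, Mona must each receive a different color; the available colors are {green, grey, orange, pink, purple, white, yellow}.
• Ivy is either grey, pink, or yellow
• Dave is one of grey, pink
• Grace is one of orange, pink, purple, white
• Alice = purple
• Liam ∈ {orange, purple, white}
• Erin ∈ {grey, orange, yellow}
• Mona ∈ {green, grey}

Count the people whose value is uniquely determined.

Alice's domain is down to {purple}, so Alice = purple. So Grace, Liam can't be purple.
Among the 6 still-open variables, green fits only Mona (and all 6 values in {green, grey, orange, pink, white, yellow} must be used), so Mona = green.
Determined: Alice=purple, Mona=green. The other people each still have more than one consistent value. That makes 2.

2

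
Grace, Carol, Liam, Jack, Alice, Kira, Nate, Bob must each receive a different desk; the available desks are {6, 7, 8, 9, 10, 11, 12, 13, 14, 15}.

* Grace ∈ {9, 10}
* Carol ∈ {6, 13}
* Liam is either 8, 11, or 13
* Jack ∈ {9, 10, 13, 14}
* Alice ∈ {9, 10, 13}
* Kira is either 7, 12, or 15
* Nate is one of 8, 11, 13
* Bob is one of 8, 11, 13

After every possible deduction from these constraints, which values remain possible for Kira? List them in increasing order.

7, 12, 15

The 3 variables Liam, Nate, Bob are confined to {8, 11, 13}, which locks those values in; drop them from Carol, Jack, Alice.
That leaves Carol = 6.
Grace and Alice share exactly the 2 values {9, 10}; by pigeonhole those values go to them, so strike 9, 10 from Jack.
Jack must be 14 (only option left).
No further eliminations apply; Kira can still be any of 7, 12, 15.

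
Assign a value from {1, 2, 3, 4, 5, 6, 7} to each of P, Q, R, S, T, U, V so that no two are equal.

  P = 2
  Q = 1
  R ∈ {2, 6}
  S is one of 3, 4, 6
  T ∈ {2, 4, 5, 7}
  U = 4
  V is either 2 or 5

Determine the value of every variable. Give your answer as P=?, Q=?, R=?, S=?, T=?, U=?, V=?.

P=2, Q=1, R=6, S=3, T=7, U=4, V=5

P must be 2 (only option left). So R, T, V can't be 2.
Q's domain is down to {1}, so Q = 1.
R must be 6 (only option left). Eliminate 6 elsewhere: S.
U's domain is down to {4}, so U = 4. So S, T can't be 4.
V's domain is down to {5}, so V = 5. Remove 5 from T.
S's domain is down to {3}, so S = 3.
T's domain is down to {7}, so T = 7.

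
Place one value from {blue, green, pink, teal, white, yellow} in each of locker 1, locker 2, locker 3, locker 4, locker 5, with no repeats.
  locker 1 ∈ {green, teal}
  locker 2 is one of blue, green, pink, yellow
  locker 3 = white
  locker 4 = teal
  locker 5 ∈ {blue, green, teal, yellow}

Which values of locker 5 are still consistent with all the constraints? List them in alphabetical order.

locker 3 must be white (only option left).
locker 4 must be teal (only option left). So locker 1, locker 5 can't be teal.
That leaves locker 1 = green. Eliminate green elsewhere: locker 2, locker 5.
No further eliminations apply; locker 5 can still be any of blue, yellow.

blue, yellow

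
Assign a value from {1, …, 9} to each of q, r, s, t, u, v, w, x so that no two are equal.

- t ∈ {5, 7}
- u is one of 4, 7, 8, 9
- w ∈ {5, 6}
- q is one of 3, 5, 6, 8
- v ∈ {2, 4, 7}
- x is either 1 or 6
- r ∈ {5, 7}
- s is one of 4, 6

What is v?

r and t share exactly the 2 values {5, 7}; by pigeonhole those values go to them, so strike 5, 7 from q, u, v, w.
w must be 6 (only option left). Strike 6 from q, s, x.
x's domain is down to {1}, so x = 1.
s must be 4 (only option left). Strike 4 from u, v.
So v = 2.

2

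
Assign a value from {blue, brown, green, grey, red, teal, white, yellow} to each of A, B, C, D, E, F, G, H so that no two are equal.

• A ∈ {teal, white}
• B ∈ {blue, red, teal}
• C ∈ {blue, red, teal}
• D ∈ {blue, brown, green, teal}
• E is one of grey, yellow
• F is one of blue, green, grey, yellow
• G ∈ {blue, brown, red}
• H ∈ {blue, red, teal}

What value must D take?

The 8 variables together cover exactly {blue, brown, green, grey, red, teal, white, yellow} — 8 values for 8 variables — and white appears only in A's list, so A = white.
B, C, H share exactly the 3 values {blue, red, teal}; by pigeonhole those values go to them, so strike blue, red, teal from D, F, G.
G must be brown (only option left). Remove brown from D.
So D = green.

green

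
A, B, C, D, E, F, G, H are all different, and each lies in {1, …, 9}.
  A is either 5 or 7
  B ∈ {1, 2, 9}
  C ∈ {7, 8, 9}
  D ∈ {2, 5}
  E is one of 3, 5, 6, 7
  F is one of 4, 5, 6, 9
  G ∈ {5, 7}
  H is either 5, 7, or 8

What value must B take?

A and G between them cover only {5, 7} — a naked pair. Remove those values from C, D, E, F, H.
D's domain is down to {2}, so D = 2. Eliminate 2 elsewhere: B.
H's domain is down to {8}, so H = 8. Eliminate 8 elsewhere: C.
C must be 9 (only option left). Remove 9 from B, F.
So B = 1.

1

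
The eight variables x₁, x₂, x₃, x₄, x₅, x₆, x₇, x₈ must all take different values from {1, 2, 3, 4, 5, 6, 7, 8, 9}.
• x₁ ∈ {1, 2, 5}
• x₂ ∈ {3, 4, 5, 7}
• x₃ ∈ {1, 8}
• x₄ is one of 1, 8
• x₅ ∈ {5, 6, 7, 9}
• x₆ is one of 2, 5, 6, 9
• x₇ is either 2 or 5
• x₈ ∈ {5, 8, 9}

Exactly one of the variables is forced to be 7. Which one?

x₅

x₃ and x₄ share exactly the 2 values {1, 8}; by pigeonhole those values go to them, so strike 1, 8 from x₁, x₈.
The 2 variables x₁ and x₇ are confined to {2, 5}, which locks those values in; drop them from x₂, x₅, x₆, x₈.
x₈ has just one choice, so x₈ = 9. Remove 9 from x₅, x₆.
x₆ must be 6 (only option left). Strike 6 from x₅.
So 7 goes to x₅.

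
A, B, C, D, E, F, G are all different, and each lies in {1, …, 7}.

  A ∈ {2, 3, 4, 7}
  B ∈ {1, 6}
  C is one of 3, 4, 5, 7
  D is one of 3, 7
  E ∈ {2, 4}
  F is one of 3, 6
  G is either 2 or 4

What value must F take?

6

The 7 variables together cover exactly {1, 2, 3, 4, 5, 6, 7} — 7 values for 7 variables — and 1 appears only in B's list, so B = 1.
The 6 still-open variables together cover exactly {2, 3, 4, 5, 6, 7} — 6 values for 6 variables — and 5 appears only in C's list, so C = 5.
The 5 still-open variables together cover exactly {2, 3, 4, 6, 7} — 5 values for 5 variables — and 6 appears only in F's list, so F = 6.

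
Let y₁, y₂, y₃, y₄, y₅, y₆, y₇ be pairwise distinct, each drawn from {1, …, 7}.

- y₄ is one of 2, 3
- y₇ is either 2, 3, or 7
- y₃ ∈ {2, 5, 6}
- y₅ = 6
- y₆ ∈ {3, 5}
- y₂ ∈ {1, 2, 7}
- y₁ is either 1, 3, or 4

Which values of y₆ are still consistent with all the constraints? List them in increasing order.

y₅'s domain is down to {6}, so y₅ = 6. So y₃ can't be 6.
The 6 still-open variables draw from only 6 values {1, 2, 3, 4, 5, 7}, so each is used; only y₁ can be 4, hence y₁ = 4.
The 5 still-open variables draw from only 5 values {1, 2, 3, 5, 7}, so each is used; only y₂ can be 1, hence y₂ = 1.
The 4 still-open variables draw from only 4 values {2, 3, 5, 7}, so each is used; only y₇ can be 7, hence y₇ = 7.
No further eliminations apply; y₆ can still be any of 3, 5.

3, 5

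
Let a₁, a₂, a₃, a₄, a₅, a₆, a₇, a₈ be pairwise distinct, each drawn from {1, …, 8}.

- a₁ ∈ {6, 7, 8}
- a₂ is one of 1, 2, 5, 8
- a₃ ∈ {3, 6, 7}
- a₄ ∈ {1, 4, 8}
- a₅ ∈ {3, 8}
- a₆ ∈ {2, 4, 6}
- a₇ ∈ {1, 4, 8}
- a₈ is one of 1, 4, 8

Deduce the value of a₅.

Among the 8 variables, 5 fits only a₂ (and all 8 values in {1, 2, 3, 4, 5, 6, 7, 8} must be used), so a₂ = 5.
The 7 still-open variables draw from only 7 values {1, 2, 3, 4, 6, 7, 8}, so each is used; only a₆ can be 2, hence a₆ = 2.
a₄, a₇, a₈ share exactly the 3 values {1, 4, 8}; by pigeonhole those values go to them, so strike 1, 4, 8 from a₁, a₅.
So a₅ = 3.

3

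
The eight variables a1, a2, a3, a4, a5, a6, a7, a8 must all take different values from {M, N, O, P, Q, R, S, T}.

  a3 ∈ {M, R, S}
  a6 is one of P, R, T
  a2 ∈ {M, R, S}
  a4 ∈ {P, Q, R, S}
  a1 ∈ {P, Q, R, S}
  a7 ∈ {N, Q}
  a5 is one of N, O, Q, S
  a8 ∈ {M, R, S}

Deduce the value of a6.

The 8 variables together cover exactly {M, N, O, P, Q, R, S, T} — 8 values for 8 variables — and O appears only in a5's list, so a5 = O.
The 7 still-open variables draw from only 7 values {M, N, P, Q, R, S, T}, so each is used; only a7 can be N, hence a7 = N.
Among the 6 still-open variables, T fits only a6 (and all 6 values in {M, P, Q, R, S, T} must be used), so a6 = T.

T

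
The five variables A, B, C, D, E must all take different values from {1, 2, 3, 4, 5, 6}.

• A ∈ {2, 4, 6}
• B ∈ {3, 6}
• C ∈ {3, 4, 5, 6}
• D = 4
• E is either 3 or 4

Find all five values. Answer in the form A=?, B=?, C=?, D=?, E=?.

D must be 4 (only option left). Strike 4 from A, C, E.
That leaves E = 3. Eliminate 3 elsewhere: B, C.
That leaves B = 6. Eliminate 6 elsewhere: A, C.
C has just one choice, so C = 5.
A must be 2 (only option left).

A=2, B=6, C=5, D=4, E=3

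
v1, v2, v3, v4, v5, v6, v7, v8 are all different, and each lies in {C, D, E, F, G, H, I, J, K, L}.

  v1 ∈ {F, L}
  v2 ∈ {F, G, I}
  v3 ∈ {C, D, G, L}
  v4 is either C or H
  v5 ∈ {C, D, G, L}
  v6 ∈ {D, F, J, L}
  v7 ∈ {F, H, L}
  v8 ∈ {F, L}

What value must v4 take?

The 8 variables draw from only 8 values {C, D, F, G, H, I, J, L}, so each is used; only v2 can be I, hence v2 = I.
The 7 still-open variables draw from only 7 values {C, D, F, G, H, J, L}, so each is used; only v6 can be J, hence v6 = J.
The 2 variables v1 and v8 are confined to {F, L}, which locks those values in; drop them from v3, v5, v7.
That leaves v7 = H. Eliminate H elsewhere: v4.
So v4 = C.

C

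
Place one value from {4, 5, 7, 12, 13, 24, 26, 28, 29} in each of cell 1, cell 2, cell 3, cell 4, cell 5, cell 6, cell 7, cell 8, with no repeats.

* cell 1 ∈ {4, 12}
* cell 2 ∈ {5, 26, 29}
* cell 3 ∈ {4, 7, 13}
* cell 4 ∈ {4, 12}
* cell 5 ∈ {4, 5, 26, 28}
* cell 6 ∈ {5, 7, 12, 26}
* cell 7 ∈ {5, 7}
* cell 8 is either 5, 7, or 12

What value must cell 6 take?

26

The 8 variables draw from only 8 values {4, 5, 7, 12, 13, 26, 28, 29}, so each is used; only cell 3 can be 13, hence cell 3 = 13.
The 7 still-open variables draw from only 7 values {4, 5, 7, 12, 26, 28, 29}, so each is used; only cell 5 can be 28, hence cell 5 = 28.
The 6 still-open variables draw from only 6 values {4, 5, 7, 12, 26, 29}, so each is used; only cell 2 can be 29, hence cell 2 = 29.
The 5 still-open variables together cover exactly {4, 5, 7, 12, 26} — 5 values for 5 variables — and 26 appears only in cell 6's list, so cell 6 = 26.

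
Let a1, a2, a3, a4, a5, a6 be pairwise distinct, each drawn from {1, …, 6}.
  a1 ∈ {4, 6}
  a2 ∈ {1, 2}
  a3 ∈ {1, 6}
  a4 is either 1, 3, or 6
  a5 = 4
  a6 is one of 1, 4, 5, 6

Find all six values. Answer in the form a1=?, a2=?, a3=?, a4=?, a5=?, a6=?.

a1=6, a2=2, a3=1, a4=3, a5=4, a6=5

a5 must be 4 (only option left). Strike 4 from a1, a6.
a1 has just one choice, so a1 = 6. Eliminate 6 elsewhere: a3, a4, a6.
a3 has just one choice, so a3 = 1. Strike 1 from a2, a4, a6.
a4's domain is down to {3}, so a4 = 3.
That leaves a6 = 5.
That leaves a2 = 2.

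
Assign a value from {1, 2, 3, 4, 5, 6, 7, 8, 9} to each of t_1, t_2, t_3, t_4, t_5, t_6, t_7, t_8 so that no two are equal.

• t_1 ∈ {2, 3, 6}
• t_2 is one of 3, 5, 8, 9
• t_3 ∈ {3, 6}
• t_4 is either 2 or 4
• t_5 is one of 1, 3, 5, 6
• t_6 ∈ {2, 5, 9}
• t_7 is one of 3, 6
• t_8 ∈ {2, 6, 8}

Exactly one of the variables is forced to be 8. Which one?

t_8

Among the 8 variables, 1 fits only t_5 (and all 8 values in {1, 2, 3, 4, 5, 6, 8, 9} must be used), so t_5 = 1.
Among the 7 still-open variables, 4 fits only t_4 (and all 7 values in {2, 3, 4, 5, 6, 8, 9} must be used), so t_4 = 4.
t_3 and t_7 share exactly the 2 values {3, 6}; by pigeonhole those values go to them, so strike 3, 6 from t_1, t_2, t_8.
That leaves t_1 = 2. Eliminate 2 elsewhere: t_6, t_8.
So 8 goes to t_8.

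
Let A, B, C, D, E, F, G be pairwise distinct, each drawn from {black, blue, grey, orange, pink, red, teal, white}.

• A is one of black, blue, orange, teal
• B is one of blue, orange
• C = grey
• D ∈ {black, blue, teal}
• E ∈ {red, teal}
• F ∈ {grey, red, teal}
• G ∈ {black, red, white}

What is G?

C must be grey (only option left). So F can't be grey.
Among the 6 still-open variables, white fits only G (and all 6 values in {black, blue, orange, red, teal, white} must be used), so G = white.

white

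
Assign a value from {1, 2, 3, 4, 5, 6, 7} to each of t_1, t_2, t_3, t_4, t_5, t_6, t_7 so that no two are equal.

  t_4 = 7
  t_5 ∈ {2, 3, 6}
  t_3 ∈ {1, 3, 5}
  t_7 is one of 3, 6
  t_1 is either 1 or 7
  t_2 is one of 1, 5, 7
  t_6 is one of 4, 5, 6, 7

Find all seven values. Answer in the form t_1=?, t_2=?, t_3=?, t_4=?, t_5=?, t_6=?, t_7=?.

t_1=1, t_2=5, t_3=3, t_4=7, t_5=2, t_6=4, t_7=6

t_4 has just one choice, so t_4 = 7. Eliminate 7 elsewhere: t_1, t_2, t_6.
t_1's domain is down to {1}, so t_1 = 1. Eliminate 1 elsewhere: t_2, t_3.
t_2 must be 5 (only option left). Remove 5 from t_3, t_6.
That leaves t_3 = 3. Strike 3 from t_5, t_7.
t_7's domain is down to {6}, so t_7 = 6. Eliminate 6 elsewhere: t_5, t_6.
That leaves t_5 = 2.
t_6 must be 4 (only option left).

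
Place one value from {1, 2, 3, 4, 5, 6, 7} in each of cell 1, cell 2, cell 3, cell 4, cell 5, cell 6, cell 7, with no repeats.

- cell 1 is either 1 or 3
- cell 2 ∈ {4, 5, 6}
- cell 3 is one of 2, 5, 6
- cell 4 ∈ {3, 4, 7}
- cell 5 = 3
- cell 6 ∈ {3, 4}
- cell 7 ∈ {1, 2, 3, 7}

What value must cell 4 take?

7

cell 5 has just one choice, so cell 5 = 3. Strike 3 from cell 1, cell 4, cell 6, cell 7.
cell 6's domain is down to {4}, so cell 6 = 4. Eliminate 4 elsewhere: cell 2, cell 4.
So cell 4 = 7.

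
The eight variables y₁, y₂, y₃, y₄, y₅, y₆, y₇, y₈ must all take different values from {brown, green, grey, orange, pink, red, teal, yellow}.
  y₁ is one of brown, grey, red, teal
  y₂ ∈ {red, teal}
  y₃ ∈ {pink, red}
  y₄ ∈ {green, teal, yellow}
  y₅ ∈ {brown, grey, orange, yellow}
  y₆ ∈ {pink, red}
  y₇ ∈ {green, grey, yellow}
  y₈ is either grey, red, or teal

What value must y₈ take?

grey

The 8 variables draw from only 8 values {brown, green, grey, orange, pink, red, teal, yellow}, so each is used; only y₅ can be orange, hence y₅ = orange.
The 7 still-open variables together cover exactly {brown, green, grey, pink, red, teal, yellow} — 7 values for 7 variables — and brown appears only in y₁'s list, so y₁ = brown.
y₃ and y₆ share exactly the 2 values {pink, red}; by pigeonhole those values go to them, so strike pink, red from y₂, y₈.
y₂'s domain is down to {teal}, so y₂ = teal. So y₄, y₈ can't be teal.
So y₈ = grey.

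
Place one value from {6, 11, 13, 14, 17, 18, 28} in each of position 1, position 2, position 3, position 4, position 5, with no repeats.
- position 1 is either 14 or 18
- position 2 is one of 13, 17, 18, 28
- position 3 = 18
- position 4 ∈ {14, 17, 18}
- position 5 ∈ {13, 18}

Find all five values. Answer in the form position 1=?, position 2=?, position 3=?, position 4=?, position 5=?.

position 3 has just one choice, so position 3 = 18. So position 1, position 2, position 4, position 5 can't be 18.
position 5 must be 13 (only option left). So position 2 can't be 13.
position 1's domain is down to {14}, so position 1 = 14. Strike 14 from position 4.
position 4 has just one choice, so position 4 = 17. So position 2 can't be 17.
That leaves position 2 = 28.

position 1=14, position 2=28, position 3=18, position 4=17, position 5=13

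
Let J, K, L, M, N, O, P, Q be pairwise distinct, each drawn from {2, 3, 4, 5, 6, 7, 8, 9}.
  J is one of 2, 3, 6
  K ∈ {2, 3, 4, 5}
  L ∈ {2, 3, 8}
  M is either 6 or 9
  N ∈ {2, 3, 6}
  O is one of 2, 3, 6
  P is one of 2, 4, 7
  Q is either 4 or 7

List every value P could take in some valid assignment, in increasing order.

Among the 8 variables, 5 fits only K (and all 8 values in {2, 3, 4, 5, 6, 7, 8, 9} must be used), so K = 5.
The 7 still-open variables together cover exactly {2, 3, 4, 6, 7, 8, 9} — 7 values for 7 variables — and 8 appears only in L's list, so L = 8.
Among the 6 still-open variables, 9 fits only M (and all 6 values in {2, 3, 4, 6, 7, 9} must be used), so M = 9.
J, N, O between them cover only {2, 3, 6} — a naked triple. Remove those values from P.
No further eliminations apply; P can still be any of 4, 7.

4, 7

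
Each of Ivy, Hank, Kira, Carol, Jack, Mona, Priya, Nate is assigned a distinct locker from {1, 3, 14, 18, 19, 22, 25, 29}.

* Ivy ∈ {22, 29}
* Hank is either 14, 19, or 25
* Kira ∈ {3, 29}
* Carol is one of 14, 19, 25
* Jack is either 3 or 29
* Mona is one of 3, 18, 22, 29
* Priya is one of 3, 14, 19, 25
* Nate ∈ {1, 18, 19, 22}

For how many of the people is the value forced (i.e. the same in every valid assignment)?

3

The 8 variables together cover exactly {1, 3, 14, 18, 19, 22, 25, 29} — 8 values for 8 variables — and 1 appears only in Nate's list, so Nate = 1.
The 7 still-open variables together cover exactly {3, 14, 18, 19, 22, 25, 29} — 7 values for 7 variables — and 18 appears only in Mona's list, so Mona = 18.
Among the 6 still-open variables, 22 fits only Ivy (and all 6 values in {3, 14, 19, 22, 25, 29} must be used), so Ivy = 22.
Kira and Jack share exactly the 2 values {3, 29}; by pigeonhole those values go to them, so strike 3, 29 from Priya.
Determined: Ivy=22, Mona=18, Nate=1. The other people each still have more than one consistent value. That makes 3.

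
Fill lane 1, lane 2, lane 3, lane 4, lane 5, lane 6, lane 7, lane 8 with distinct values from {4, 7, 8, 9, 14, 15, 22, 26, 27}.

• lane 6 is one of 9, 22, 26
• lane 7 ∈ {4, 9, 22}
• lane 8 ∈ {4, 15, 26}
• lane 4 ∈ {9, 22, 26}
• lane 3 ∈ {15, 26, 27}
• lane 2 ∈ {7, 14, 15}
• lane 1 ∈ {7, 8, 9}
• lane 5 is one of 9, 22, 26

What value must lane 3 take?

lane 4, lane 5, lane 6 between them cover only {9, 22, 26} — a naked triple. Remove those values from lane 1, lane 3, lane 7, lane 8.
That leaves lane 7 = 4. Eliminate 4 elsewhere: lane 8.
lane 8 must be 15 (only option left). So lane 2, lane 3 can't be 15.
So lane 3 = 27.

27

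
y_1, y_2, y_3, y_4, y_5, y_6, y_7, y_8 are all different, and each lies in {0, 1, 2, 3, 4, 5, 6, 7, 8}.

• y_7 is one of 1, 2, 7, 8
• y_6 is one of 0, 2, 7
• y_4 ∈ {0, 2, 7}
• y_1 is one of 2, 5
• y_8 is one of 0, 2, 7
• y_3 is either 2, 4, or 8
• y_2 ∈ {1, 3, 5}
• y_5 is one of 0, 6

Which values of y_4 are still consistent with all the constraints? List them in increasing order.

y_4, y_6, y_8 between them cover only {0, 2, 7} — a naked triple. Remove those values from y_1, y_3, y_5, y_7.
y_1 has just one choice, so y_1 = 5. Strike 5 from y_2.
That leaves y_5 = 6.
No further eliminations apply; y_4 can still be any of 0, 2, 7.

0, 2, 7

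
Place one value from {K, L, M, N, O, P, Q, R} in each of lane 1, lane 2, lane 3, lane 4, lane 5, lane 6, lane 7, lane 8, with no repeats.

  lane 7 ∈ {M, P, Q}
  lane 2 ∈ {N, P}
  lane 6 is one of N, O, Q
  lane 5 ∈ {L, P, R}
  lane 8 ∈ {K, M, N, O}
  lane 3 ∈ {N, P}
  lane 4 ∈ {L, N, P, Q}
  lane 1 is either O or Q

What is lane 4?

The 8 variables draw from only 8 values {K, L, M, N, O, P, Q, R}, so each is used; only lane 8 can be K, hence lane 8 = K.
The 7 still-open variables together cover exactly {L, M, N, O, P, Q, R} — 7 values for 7 variables — and M appears only in lane 7's list, so lane 7 = M.
Among the 6 still-open variables, R fits only lane 5 (and all 6 values in {L, N, O, P, Q, R} must be used), so lane 5 = R.
The 5 still-open variables draw from only 5 values {L, N, O, P, Q}, so each is used; only lane 4 can be L, hence lane 4 = L.

L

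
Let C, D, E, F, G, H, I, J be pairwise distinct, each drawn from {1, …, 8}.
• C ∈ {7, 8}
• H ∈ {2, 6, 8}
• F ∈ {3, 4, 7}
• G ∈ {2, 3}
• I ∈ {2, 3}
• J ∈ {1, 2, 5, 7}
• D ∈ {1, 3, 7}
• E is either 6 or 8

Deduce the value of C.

The 8 variables together cover exactly {1, 2, 3, 4, 5, 6, 7, 8} — 8 values for 8 variables — and 4 appears only in F's list, so F = 4.
The 7 still-open variables together cover exactly {1, 2, 3, 5, 6, 7, 8} — 7 values for 7 variables — and 5 appears only in J's list, so J = 5.
The 6 still-open variables draw from only 6 values {1, 2, 3, 6, 7, 8}, so each is used; only D can be 1, hence D = 1.
The 5 still-open variables together cover exactly {2, 3, 6, 7, 8} — 5 values for 5 variables — and 7 appears only in C's list, so C = 7.

7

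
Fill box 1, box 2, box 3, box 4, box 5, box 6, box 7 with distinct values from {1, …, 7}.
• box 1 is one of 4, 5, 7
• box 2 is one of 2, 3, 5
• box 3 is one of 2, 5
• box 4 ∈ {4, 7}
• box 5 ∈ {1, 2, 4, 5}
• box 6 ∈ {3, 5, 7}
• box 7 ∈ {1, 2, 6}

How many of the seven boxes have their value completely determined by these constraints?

2

The 7 variables together cover exactly {1, 2, 3, 4, 5, 6, 7} — 7 values for 7 variables — and 6 appears only in box 7's list, so box 7 = 6.
The 6 still-open variables draw from only 6 values {1, 2, 3, 4, 5, 7}, so each is used; only box 5 can be 1, hence box 5 = 1.
Determined: box 5=1, box 7=6. The other boxes each still have more than one consistent value. That makes 2.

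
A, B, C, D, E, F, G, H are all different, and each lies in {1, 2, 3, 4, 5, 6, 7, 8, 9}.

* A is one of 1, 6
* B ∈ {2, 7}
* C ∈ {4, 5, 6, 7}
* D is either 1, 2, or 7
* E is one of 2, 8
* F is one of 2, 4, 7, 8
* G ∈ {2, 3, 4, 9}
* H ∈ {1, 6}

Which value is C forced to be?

5

A and H share exactly the 2 values {1, 6}; by pigeonhole those values go to them, so strike 1, 6 from C, D.
The 2 variables B and D are confined to {2, 7}, which locks those values in; drop them from C, E, F, G.
E's domain is down to {8}, so E = 8. So F can't be 8.
F's domain is down to {4}, so F = 4. Eliminate 4 elsewhere: C, G.
So C = 5.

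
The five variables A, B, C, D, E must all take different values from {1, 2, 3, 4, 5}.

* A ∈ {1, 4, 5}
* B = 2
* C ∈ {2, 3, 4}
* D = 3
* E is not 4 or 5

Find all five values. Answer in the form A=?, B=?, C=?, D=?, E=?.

A=5, B=2, C=4, D=3, E=1

B has just one choice, so B = 2. Eliminate 2 elsewhere: C, E.
D has just one choice, so D = 3. Eliminate 3 elsewhere: C, E.
E must be 1 (only option left). Remove 1 from A.
C has just one choice, so C = 4. Strike 4 from A.
A has just one choice, so A = 5.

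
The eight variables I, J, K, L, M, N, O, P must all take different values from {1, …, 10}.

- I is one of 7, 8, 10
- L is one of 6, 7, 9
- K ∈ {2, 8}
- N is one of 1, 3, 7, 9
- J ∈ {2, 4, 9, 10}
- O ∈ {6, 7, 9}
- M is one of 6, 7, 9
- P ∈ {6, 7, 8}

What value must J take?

The 3 variables L, M, O are confined to {6, 7, 9}, which locks those values in; drop them from I, J, N, P.
That leaves P = 8. So I, K can't be 8.
That leaves I = 10. Strike 10 from J.
That leaves K = 2. Eliminate 2 elsewhere: J.
So J = 4.

4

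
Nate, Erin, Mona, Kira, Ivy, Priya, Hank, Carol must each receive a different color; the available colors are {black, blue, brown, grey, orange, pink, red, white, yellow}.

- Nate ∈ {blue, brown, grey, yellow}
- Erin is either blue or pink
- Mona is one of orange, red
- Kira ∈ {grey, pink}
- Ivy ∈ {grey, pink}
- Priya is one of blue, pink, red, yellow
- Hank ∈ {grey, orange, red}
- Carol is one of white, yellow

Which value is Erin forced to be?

blue

The 8 variables draw from only 8 values {blue, brown, grey, orange, pink, red, white, yellow}, so each is used; only Nate can be brown, hence Nate = brown.
The 7 still-open variables draw from only 7 values {blue, grey, orange, pink, red, white, yellow}, so each is used; only Carol can be white, hence Carol = white.
Among the 6 still-open variables, yellow fits only Priya (and all 6 values in {blue, grey, orange, pink, red, yellow} must be used), so Priya = yellow.
The 5 still-open variables draw from only 5 values {blue, grey, orange, pink, red}, so each is used; only Erin can be blue, hence Erin = blue.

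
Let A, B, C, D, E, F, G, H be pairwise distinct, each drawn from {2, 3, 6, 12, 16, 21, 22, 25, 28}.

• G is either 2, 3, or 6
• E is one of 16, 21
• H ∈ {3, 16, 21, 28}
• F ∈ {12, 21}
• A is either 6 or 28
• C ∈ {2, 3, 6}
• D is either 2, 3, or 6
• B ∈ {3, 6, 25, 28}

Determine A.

28

The 8 variables together cover exactly {2, 3, 6, 12, 16, 21, 25, 28} — 8 values for 8 variables — and 12 appears only in F's list, so F = 12.
The 7 still-open variables together cover exactly {2, 3, 6, 16, 21, 25, 28} — 7 values for 7 variables — and 25 appears only in B's list, so B = 25.
C, D, G between them cover only {2, 3, 6} — a naked triple. Remove those values from A, H.
So A = 28.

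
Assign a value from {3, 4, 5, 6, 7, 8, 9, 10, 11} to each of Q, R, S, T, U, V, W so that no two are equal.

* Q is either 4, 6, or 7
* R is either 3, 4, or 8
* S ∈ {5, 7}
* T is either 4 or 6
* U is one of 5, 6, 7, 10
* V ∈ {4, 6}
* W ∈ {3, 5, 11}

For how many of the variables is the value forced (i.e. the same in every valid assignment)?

The 2 variables T and V are confined to {4, 6}, which locks those values in; drop them from Q, R, U.
Q must be 7 (only option left). So S, U can't be 7.
S has just one choice, so S = 5. Strike 5 from U, W.
U has just one choice, so U = 10.
Determined: Q=7, S=5, U=10. The other variables each still have more than one consistent value. That makes 3.

3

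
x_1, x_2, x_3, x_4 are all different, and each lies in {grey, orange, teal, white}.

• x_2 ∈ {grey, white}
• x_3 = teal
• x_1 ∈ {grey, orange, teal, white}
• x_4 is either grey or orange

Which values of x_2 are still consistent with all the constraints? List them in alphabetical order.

grey, white

x_3 has just one choice, so x_3 = teal. Remove teal from x_1.
No further eliminations apply; x_2 can still be any of grey, white.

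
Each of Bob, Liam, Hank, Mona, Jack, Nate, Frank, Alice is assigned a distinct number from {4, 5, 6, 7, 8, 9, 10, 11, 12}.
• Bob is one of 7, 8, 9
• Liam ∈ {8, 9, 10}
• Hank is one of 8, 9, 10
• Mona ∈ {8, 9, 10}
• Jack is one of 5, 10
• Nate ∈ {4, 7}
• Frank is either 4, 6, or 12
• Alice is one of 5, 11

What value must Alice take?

11

The 3 variables Liam, Hank, Mona are confined to {8, 9, 10}, which locks those values in; drop them from Bob, Jack.
Bob's domain is down to {7}, so Bob = 7. Eliminate 7 elsewhere: Nate.
Jack has just one choice, so Jack = 5. Strike 5 from Alice.
So Alice = 11.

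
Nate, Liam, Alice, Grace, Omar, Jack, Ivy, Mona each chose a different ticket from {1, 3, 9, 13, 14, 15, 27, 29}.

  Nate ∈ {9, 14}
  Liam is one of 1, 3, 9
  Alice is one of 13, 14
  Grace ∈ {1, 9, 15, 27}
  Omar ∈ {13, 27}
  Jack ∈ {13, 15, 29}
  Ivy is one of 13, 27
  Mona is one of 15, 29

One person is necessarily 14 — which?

The 8 variables draw from only 8 values {1, 3, 9, 13, 14, 15, 27, 29}, so each is used; only Liam can be 3, hence Liam = 3.
The 7 still-open variables together cover exactly {1, 9, 13, 14, 15, 27, 29} — 7 values for 7 variables — and 1 appears only in Grace's list, so Grace = 1.
The 6 still-open variables together cover exactly {9, 13, 14, 15, 27, 29} — 6 values for 6 variables — and 9 appears only in Nate's list, so Nate = 9.
The 5 still-open variables draw from only 5 values {13, 14, 15, 27, 29}, so each is used; only Alice can be 14, hence Alice = 14.

Alice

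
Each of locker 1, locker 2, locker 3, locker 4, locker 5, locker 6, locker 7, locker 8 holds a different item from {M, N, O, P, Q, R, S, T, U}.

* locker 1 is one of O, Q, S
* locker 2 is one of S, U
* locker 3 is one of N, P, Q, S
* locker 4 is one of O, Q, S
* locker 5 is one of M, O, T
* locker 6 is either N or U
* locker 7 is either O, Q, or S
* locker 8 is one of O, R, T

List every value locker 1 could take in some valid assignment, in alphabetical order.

O, Q, S

The 3 variables locker 1, locker 4, locker 7 are confined to {O, Q, S}, which locks those values in; drop them from locker 2, locker 3, locker 5, locker 8.
locker 2 must be U (only option left). So locker 6 can't be U.
That leaves locker 6 = N. Strike N from locker 3.
locker 3's domain is down to {P}, so locker 3 = P.
No further eliminations apply; locker 1 can still be any of O, Q, S.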